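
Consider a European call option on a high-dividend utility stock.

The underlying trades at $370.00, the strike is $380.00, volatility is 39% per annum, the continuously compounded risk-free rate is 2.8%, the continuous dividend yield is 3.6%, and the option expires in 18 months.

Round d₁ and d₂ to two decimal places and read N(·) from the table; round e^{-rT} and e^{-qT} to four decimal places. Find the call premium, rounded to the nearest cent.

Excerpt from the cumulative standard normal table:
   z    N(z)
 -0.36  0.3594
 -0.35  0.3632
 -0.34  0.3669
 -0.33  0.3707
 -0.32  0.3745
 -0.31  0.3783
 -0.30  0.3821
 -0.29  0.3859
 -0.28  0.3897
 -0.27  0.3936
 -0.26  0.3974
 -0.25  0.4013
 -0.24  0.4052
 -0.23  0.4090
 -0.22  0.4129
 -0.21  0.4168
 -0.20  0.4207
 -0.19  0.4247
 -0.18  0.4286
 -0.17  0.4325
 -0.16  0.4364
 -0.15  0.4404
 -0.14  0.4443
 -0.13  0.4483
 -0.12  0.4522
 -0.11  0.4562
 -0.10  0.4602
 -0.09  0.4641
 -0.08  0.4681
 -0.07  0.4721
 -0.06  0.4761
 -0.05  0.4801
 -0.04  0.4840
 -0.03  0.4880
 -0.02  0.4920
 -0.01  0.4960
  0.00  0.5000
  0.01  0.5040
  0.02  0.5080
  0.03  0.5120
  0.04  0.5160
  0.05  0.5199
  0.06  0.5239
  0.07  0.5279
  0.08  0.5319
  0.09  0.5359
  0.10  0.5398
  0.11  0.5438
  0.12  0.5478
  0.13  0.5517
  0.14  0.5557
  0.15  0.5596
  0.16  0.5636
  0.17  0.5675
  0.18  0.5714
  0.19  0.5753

$61.10

T = 1.5;  σ√T = 0.4777
d₁ = [ln(370/380) + (0.028 − 0.036 + 0.39²/2)·1.5] / 0.4777 = [-0.0267 + 0.1021] / 0.4777 = 0.1579 which rounds to 0.16
d₂ = d₁ − σ√T = 0.1579 − 0.4777 = -0.3198 which rounds to -0.32
e^(−qT) = e^(−0.036·1.5) = 0.9474;  e^(−rT) = e^(−0.028·1.5) = 0.9589
N(d₁) = N(0.16) = 0.5636;  N(d₂) = N(-0.32) = 0.3745
C = 370·0.9474·0.5636 − 380·0.9589·0.3745 = 197.5632 − 136.4611 = 61.1022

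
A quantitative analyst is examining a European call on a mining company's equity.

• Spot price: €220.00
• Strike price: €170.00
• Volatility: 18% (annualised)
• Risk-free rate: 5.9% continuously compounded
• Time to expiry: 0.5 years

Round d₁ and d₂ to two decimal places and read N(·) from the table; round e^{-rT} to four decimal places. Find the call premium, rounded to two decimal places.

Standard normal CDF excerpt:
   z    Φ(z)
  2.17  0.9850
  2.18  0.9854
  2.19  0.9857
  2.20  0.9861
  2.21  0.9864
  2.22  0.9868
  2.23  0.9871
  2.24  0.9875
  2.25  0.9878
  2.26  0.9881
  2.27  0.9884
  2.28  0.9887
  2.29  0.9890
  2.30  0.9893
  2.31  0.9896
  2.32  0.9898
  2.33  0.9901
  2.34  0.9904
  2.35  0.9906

€55.06

σ√T = 0.18·√0.5 = 0.1273
ln(S/K) + (r + σ²/2)T = ln(220/170) + (0.059 + 0.18²/2)·0.5 = 0.2578 + 0.0376 = 0.2954
d₁ = 0.2954 / 0.1273 = 2.3211 ≈ 2.32
d₂ = d₁ − σ√T = 2.3211 − 0.1273 = 2.1938 ≈ 2.19
exp(−rT) = exp(−0.059·0.5) = 0.9709
N(d₁) = N(2.32) = 0.9898;  N(d₂) = N(2.19) = 0.9857
C = 220·0.9898 − 170·0.9709·0.9857 = 217.7560 − 162.6927 = 55.0633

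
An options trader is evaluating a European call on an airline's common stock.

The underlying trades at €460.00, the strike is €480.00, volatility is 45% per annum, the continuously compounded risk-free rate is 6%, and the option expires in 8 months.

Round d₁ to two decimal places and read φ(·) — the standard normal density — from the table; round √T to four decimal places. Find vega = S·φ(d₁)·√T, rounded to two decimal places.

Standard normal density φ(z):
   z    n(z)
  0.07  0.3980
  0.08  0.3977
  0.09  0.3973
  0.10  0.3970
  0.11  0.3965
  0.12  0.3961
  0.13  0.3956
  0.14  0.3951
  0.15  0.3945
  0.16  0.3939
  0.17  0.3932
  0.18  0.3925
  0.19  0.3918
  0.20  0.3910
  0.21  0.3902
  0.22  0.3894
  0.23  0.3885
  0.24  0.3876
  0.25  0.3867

147.42

σ√T = 0.45·√0.6667 = 0.3674
d₁ = [ln(460/480) + (0.06 + 0.45²/2)·0.6667] / 0.3674 = [-0.0426 + 0.1075] / 0.3674 = 0.1767 ≈ 0.18
√T = √0.6667 = 0.8165
φ(d₁) = φ(0.18) = 0.3925
vega = S·φ(d₁)·√T = 460·0.3925·0.8165 = 147.4191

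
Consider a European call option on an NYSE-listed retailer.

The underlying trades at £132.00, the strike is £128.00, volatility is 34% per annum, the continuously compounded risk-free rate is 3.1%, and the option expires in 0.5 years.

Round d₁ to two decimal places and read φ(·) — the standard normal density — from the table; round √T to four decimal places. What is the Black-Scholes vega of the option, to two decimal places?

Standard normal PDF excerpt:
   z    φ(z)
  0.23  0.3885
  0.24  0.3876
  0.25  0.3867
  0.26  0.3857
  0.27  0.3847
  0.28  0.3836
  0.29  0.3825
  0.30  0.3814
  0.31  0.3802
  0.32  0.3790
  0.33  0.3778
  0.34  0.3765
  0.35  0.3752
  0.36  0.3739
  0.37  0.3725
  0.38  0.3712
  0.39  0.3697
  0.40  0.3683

σ√T = 0.34 × 0.7071 = 0.2404
d₁ = [ln(132/128) + (0.031 + ½·0.34²)·0.5] / (σ√T) = (0.0308 + 0.0444) / 0.2404 = 0.3127 ⇒ 0.31
√T = √0.5 = 0.7071
φ(d₁) = φ(0.31) = 0.3802
vega = S·φ(d₁)·√T = 132·0.3802·0.7071 = 35.4868

35.49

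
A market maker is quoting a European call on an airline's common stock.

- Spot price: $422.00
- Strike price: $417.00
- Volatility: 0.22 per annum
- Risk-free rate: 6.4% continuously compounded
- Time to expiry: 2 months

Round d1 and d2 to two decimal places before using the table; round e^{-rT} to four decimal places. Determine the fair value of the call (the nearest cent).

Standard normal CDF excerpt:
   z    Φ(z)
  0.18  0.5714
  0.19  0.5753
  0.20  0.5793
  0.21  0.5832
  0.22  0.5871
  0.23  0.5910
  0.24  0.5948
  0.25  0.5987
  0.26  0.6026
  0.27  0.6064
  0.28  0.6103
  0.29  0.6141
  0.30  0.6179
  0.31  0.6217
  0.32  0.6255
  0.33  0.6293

$20.14

σ√T = 0.22 × 0.4082 = 0.0898
ln(S/K) + (r + σ²/2)T = ln(422/417) + (0.064 + 0.22²/2)·0.1667 = 0.0119 + 0.0147 = 0.0266
d₁ = 0.0266 / 0.0898 = 0.2964 ⇒ 0.30
d₂ = d₁ − σ√T = 0.2964 − 0.0898 = 0.2066 ⇒ 0.21
e^(−rT) = e^(−0.064·0.1667) = 0.9894
N(d₁) = N(0.30) = 0.6179;  N(d₂) = N(0.21) = 0.5832
C = 422·0.6179 − 417·0.9894·0.5832 = 260.7538 − 240.6165 = 20.1373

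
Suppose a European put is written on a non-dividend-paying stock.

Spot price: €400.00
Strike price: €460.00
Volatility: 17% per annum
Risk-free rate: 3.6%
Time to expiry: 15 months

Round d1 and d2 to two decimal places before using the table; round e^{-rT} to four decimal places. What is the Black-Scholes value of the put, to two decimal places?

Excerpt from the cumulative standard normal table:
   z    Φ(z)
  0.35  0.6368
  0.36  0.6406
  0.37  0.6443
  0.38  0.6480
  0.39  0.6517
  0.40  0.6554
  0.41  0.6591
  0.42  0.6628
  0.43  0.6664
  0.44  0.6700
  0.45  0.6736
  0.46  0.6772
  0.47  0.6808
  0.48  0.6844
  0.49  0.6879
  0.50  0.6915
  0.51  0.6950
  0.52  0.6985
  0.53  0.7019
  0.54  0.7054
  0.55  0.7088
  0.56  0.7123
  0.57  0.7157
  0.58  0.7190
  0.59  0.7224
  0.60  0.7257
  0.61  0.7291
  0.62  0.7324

€55.52

σ√T = 0.17·√1.25 = 0.1901
d₁ = [ln(400/460) + (0.036 + 0.17²/2)·1.25] / 0.1901 = [-0.1398 + 0.0631] / 0.1901 = -0.4035 which rounds to -0.40
d₂ = d₁ − σ√T = -0.4035 − 0.1901 = -0.5936 which rounds to -0.59
e^(−rT) = e^(−0.036·1.25) = 0.9560
N(−d₂) = N(0.59) = 0.7224;  N(−d₁) = N(0.40) = 0.6554
P = 460·0.9560·0.7224 − 400·0.6554 = 317.6826 − 262.1600 = 55.5226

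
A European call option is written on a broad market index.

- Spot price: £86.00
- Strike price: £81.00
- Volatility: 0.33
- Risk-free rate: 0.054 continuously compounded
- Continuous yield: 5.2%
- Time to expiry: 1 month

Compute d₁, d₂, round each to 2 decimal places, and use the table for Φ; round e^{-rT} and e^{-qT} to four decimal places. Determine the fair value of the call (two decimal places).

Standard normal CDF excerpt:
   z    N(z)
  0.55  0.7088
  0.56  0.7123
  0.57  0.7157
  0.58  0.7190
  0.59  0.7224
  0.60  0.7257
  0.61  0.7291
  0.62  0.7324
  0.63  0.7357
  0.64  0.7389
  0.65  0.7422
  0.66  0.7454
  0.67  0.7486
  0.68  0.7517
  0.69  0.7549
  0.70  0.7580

σ√T = 0.33·√0.08333 = 0.0953
d₁ = [ln(86/81) + (0.054 − 0.052 + 0.33²/2)·0.08333] / 0.0953 = [0.0599 + 0.0047] / 0.0953 = 0.6781 ⇒ 0.68
d₂ = d₁ − σ√T = 0.6781 − 0.0953 = 0.5829 ⇒ 0.58
e^(−qT) = e^(−0.052·0.08333) = 0.9957;  e^(−rT) = e^(−0.054·0.08333) = 0.9955
N(d₁) = N(0.68) = 0.7517;  N(d₂) = N(0.58) = 0.7190
C = 86·0.9957·0.7517 − 81·0.9955·0.7190 = 64.3682 − 57.9769 = 6.3913

£6.39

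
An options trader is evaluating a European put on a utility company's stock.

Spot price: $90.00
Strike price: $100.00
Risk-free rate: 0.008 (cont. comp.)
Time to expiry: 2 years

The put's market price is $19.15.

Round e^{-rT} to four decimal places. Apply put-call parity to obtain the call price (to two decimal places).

$10.74

exp(−rT) = exp(−0.008·2) = 0.9841
Put-call parity: C − P = S − K·e^(−rT) = 90 − 100·0.9841 = 90 − 98.4100 = -8.4100
C = P + (C − P) = 19.15 + (-8.4100) = 10.7400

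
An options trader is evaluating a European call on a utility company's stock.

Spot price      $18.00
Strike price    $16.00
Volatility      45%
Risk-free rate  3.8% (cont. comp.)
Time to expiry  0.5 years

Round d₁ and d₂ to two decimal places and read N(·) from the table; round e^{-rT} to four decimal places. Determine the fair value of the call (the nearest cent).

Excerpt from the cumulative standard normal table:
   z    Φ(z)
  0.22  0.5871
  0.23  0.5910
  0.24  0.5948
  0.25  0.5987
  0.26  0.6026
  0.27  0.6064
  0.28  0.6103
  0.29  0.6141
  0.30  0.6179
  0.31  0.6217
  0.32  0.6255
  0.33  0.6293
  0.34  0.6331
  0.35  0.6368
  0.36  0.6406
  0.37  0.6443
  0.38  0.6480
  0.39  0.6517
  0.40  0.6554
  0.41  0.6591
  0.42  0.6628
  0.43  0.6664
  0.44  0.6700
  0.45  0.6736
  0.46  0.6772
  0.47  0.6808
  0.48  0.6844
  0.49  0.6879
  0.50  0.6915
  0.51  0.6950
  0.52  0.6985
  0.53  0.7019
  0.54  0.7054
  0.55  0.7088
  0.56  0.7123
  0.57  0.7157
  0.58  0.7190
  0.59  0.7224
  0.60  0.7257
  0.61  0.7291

σ√T = 0.45·√0.5 = 0.3182
d₁ = [ln(18/16) + (0.038 + ½·0.45²)·0.5] / (σ√T) = (0.1178 + 0.0696) / 0.3182 = 0.5890 ≈ 0.59
d₂ = 0.5890 − 0.3182 = 0.2708 ≈ 0.27
exp(−rT) = exp(−0.038·0.5) = 0.9812
N(d₁) = N(0.59) = 0.7224;  N(d₂) = N(0.27) = 0.6064
C = 18·0.7224 − 16·0.9812·0.6064 = 13.0032 − 9.5200 = 3.4832

$3.48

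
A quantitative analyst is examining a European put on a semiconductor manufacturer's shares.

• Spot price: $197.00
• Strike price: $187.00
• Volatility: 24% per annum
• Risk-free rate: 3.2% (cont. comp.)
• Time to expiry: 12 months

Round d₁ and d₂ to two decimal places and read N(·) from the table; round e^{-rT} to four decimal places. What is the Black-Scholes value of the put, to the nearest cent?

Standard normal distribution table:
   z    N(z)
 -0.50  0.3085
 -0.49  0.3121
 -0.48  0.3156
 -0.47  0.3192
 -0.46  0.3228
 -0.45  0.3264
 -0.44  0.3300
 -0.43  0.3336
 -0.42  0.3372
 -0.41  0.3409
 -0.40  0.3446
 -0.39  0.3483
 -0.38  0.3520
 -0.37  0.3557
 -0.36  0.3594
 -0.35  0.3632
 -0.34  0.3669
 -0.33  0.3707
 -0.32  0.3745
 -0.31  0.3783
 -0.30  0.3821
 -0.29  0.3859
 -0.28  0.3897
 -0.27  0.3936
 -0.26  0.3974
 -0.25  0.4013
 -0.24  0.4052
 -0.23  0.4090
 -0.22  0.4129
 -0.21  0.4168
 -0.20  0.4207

σ√T = 0.24·√1 = 0.2400
d₁ = [ln(197/187) + (0.032 + ½·0.24²)·1] / (σ√T) = (0.0521 + 0.0608) / 0.2400 = 0.4704 → 0.47
d₂ = 0.4704 − 0.2400 = 0.2304 → 0.23
e^(−rT) = e^(−0.032·1) = 0.9685
P = 187·0.9685·N(-0.23) − 197·N(-0.47) = 187·0.9685·0.4090 − 197·0.3192 = 74.0738 − 62.8824 = 11.1914

$11.19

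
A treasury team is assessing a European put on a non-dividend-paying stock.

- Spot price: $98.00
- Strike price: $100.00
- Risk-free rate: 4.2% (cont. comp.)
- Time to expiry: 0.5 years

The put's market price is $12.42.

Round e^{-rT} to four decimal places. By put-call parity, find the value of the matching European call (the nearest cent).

e^(−rT) = e^(−0.042·0.5) = 0.9792
Put-call parity: C − P = S − K·e^(−rT) = 98 − 100·0.9792 = 98 − 97.9200 = 0.0800
C = P + (C − P) = 12.42 + (0.0800) = 12.5000

$12.50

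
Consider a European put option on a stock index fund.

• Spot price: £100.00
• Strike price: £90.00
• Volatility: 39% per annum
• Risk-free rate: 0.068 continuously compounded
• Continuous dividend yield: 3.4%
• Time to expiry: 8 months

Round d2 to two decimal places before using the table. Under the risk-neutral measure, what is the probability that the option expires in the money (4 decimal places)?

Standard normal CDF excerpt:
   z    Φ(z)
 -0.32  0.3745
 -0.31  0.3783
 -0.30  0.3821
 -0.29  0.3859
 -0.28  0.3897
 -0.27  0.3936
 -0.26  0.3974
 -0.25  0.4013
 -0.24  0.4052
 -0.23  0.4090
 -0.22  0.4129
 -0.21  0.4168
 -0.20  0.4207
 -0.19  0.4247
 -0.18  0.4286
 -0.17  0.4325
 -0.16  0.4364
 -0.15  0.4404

0.4052

σ√T = 0.39·√0.6667 = 0.3184
d₁ = [ln(100/90) + (0.068 − 0.034 + ½·0.39²)·0.6667] / (σ√T) = (0.1054 + 0.0734) / 0.3184 = 0.5613 which rounds to 0.56
d₂ = 0.5613 − 0.3184 = 0.2428 which rounds to 0.24
Risk-neutral Pr[S_T < K] = N(−d₂) = N(-0.24) = 0.4052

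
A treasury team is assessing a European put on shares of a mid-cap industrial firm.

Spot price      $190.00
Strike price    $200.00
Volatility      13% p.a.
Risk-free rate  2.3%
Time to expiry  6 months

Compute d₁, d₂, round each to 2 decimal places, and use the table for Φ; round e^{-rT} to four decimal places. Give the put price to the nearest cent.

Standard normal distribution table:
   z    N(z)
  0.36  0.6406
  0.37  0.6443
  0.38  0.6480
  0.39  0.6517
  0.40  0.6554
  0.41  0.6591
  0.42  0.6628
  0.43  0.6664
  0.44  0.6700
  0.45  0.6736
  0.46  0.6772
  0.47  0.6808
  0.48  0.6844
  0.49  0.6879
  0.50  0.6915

σ√T = 0.13 × 0.7071 = 0.0919
d₁ = [ln(190/200) + (0.023 + ½·0.13²)·0.5] / (σ√T) = (-0.0513 + 0.0157) / 0.0919 = -0.3869 ≈ -0.39
d₂ = -0.3869 − 0.0919 = -0.4789 ≈ -0.48
exp(−rT) = exp(−0.023·0.5) = 0.9886
P = 200·0.9886·N(0.48) − 190·N(0.39) = 200·0.9886·0.6844 − 190·0.6517 = 135.3196 − 123.8230 = 11.4966

$11.50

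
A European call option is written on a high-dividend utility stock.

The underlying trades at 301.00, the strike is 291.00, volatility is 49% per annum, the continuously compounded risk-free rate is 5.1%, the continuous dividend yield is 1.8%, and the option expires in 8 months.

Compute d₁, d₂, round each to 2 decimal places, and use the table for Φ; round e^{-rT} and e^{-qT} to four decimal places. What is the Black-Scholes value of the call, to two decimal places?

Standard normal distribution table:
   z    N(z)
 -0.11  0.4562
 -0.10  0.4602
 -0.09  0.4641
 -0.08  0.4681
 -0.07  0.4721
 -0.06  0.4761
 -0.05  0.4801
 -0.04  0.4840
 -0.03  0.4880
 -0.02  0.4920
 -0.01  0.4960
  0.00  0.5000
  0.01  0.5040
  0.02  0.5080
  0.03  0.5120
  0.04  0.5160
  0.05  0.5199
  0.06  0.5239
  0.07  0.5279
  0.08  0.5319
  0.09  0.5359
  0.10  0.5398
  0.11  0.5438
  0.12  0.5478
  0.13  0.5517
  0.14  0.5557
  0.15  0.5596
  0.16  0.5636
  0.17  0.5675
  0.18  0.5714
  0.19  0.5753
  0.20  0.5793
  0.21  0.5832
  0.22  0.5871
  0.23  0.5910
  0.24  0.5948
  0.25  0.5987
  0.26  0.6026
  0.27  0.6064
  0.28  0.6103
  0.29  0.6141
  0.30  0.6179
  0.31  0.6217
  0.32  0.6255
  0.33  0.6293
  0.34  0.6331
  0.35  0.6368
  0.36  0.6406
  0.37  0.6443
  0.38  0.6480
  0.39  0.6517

54.38

σ√T = 0.49 × 0.8165 = 0.4001
d₁ = [ln(301/291) + (0.051 − 0.018 + ½·0.49²)·0.6667] / (σ√T) = (0.0338 + 0.1020) / 0.4001 = 0.3395 ⇒ 0.34
d₂ = 0.3395 − 0.4001 = -0.0606 ⇒ -0.06
e^(−qT) = e^(−0.018·0.6667) = 0.9881;  e^(−rT) = e^(−0.051·0.6667) = 0.9666
N(d₁) = N(0.34) = 0.6331;  N(d₂) = N(-0.06) = 0.4761
C = 301·0.9881·0.6331 − 291·0.9666·0.4761 = 188.2954 − 133.9177 = 54.3777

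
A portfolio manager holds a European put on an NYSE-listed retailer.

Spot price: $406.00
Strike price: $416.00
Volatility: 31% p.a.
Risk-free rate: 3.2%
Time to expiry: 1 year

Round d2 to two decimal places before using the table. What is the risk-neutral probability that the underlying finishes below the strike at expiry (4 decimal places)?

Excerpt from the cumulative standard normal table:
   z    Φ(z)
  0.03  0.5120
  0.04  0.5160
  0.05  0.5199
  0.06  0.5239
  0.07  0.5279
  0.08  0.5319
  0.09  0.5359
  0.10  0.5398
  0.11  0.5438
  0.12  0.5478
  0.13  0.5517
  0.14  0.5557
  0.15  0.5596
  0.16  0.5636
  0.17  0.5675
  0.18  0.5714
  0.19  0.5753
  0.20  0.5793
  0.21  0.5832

T = 1;  σ√T = 0.3100
d₁ = [ln(406/416) + (0.032 + 0.31²/2)·1] / 0.3100 = [-0.0243 + 0.0801] / 0.3100 = 0.1797 ≈ 0.18
d₂ = d₁ − σ√T = 0.1797 − 0.3100 = -0.1303 ≈ -0.13
Risk-neutral Pr[S_T < K] = N(−d₂) = N(0.13) = 0.5517

0.5517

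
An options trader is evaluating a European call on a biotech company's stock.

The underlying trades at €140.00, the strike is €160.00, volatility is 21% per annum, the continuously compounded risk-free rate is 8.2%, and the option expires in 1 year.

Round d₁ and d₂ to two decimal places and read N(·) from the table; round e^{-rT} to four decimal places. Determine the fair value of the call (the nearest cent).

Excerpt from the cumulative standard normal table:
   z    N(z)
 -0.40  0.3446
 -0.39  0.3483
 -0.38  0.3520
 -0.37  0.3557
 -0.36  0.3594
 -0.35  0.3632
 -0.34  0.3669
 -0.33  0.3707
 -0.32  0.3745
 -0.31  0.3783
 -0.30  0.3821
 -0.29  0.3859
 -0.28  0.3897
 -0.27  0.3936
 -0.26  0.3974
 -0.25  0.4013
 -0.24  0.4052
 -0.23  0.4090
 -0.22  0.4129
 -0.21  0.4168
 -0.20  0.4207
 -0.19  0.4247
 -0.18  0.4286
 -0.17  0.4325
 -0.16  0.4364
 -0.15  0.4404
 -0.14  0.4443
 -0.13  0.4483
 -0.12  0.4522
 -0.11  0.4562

€8.66

σ√T = 0.21·√1 = 0.2100
d₁ = [ln(140/160) + (0.082 + 0.21²/2)·1] / 0.2100 = [-0.1335 + 0.1041] / 0.2100 = -0.1404 ⇒ -0.14
d₂ = d₁ − σ√T = -0.1404 − 0.2100 = -0.3504 ⇒ -0.35
exp(−rT) = exp(−0.082·1) = 0.9213
C = 140·N(-0.14) − 160·0.9213·N(-0.35) = 140·0.4443 − 160·0.9213·0.3632 = 62.2020 − 53.5386 = 8.6634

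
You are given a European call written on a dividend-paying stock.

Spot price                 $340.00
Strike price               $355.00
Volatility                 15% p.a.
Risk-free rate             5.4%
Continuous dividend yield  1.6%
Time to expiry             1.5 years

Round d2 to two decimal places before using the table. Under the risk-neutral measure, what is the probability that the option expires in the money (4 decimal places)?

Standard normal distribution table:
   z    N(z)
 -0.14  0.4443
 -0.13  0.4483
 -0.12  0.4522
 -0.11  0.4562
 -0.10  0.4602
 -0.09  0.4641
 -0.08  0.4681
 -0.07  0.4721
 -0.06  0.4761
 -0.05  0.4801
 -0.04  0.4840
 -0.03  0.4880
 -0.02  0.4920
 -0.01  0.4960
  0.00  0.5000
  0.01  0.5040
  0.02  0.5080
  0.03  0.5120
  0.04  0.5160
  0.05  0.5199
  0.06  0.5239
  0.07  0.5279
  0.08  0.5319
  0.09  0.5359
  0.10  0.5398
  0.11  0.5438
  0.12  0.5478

T = 1.5;  σ√T = 0.1837
ln(S/K) + (r − q + σ²/2)T = ln(340/355) + (0.054 − 0.016 + 0.15²/2)·1.5 = -0.0432 + 0.0739 = 0.0307
d₁ = 0.0307 / 0.1837 = 0.1671 ≈ 0.17
d₂ = d₁ − σ√T = 0.1671 − 0.1837 = -0.0166 ≈ -0.02
Pr(exercise) under Q = N(d₂) = 0.4920

0.4920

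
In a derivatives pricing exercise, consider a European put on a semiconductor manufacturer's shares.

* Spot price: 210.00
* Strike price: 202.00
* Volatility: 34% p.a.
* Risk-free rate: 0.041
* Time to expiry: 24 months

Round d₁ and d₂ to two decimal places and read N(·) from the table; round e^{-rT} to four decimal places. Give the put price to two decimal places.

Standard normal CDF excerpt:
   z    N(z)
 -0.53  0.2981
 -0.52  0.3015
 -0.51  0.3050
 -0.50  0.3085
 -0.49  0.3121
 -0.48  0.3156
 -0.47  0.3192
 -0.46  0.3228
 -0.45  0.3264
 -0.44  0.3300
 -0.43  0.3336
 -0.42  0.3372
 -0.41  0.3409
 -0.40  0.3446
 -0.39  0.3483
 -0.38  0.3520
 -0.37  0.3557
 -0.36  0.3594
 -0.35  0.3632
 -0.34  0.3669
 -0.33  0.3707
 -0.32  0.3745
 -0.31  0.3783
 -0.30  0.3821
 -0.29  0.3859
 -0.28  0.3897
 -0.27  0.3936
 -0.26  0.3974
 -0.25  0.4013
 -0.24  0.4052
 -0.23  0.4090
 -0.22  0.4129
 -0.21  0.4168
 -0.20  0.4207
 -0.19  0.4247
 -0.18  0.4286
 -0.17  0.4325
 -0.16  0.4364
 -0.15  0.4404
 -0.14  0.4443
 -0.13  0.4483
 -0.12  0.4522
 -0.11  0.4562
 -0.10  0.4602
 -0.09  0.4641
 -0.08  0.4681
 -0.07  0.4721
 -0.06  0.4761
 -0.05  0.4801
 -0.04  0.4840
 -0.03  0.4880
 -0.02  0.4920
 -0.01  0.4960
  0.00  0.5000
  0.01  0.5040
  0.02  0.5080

T = 2;  σ√T = 0.4808
d₁ = [ln(210/202) + (0.041 + ½·0.34²)·2] / (σ√T) = (0.0388 + 0.1976) / 0.4808 = 0.4917 ≈ 0.49
d₂ = 0.4917 − 0.4808 = 0.0109 ≈ 0.01
e^(−rT) = e^(−0.041·2) = 0.9213
P = 202·0.9213·N(-0.01) − 210·N(-0.49) = 202·0.9213·0.4960 − 210·0.3121 = 92.3069 − 65.5410 = 26.7659

26.77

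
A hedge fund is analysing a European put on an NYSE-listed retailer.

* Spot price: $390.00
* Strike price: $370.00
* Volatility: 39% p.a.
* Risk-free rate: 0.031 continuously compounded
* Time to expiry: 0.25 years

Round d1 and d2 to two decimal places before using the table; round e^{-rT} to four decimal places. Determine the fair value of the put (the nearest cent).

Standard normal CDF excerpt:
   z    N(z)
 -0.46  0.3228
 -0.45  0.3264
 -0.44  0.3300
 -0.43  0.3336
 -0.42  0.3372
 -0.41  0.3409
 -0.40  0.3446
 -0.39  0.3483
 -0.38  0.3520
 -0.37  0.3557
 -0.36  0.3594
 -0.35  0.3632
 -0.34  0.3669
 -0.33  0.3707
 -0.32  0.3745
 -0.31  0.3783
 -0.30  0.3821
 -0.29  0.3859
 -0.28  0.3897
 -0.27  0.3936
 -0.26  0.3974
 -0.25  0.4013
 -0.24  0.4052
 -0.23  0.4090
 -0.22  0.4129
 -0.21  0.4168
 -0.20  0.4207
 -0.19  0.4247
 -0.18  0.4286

T = 0.25;  σ√T = 0.1950
d₁ = [ln(390/370) + (0.031 + ½·0.39²)·0.25] / (σ√T) = (0.0526 + 0.0268) / 0.1950 = 0.4072 which rounds to 0.41
d₂ = 0.4072 − 0.1950 = 0.2122 which rounds to 0.21
exp(−rT) = exp(−0.031·0.25) = 0.9923
N(−d₂) = N(-0.21) = 0.4168;  N(−d₁) = N(-0.41) = 0.3409
P = 370·0.9923·0.4168 − 390·0.3409 = 153.0285 − 132.9510 = 20.0775

$20.08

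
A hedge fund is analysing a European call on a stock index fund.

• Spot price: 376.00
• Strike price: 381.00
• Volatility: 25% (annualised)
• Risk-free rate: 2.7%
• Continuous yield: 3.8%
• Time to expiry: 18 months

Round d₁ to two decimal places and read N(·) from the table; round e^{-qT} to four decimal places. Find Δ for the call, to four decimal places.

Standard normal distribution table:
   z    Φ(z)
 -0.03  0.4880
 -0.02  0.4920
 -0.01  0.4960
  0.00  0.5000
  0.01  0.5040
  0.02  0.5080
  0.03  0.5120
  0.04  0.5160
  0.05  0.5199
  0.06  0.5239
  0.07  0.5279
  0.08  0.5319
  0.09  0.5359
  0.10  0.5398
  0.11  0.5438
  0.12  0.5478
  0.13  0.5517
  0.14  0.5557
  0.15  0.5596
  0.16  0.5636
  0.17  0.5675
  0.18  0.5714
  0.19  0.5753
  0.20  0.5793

σ√T = 0.25·√1.5 = 0.3062
d₁ = [ln(376/381) + (0.027 − 0.038 + ½·0.25²)·1.5] / (σ√T) = (-0.0132 + 0.0304) / 0.3062 = 0.0561 → 0.06
N(d₁) = N(0.06) = 0.5239
Δ_call = exp(−qT)·N(d₁) = 0.9446·0.5239 = 0.4949

0.4949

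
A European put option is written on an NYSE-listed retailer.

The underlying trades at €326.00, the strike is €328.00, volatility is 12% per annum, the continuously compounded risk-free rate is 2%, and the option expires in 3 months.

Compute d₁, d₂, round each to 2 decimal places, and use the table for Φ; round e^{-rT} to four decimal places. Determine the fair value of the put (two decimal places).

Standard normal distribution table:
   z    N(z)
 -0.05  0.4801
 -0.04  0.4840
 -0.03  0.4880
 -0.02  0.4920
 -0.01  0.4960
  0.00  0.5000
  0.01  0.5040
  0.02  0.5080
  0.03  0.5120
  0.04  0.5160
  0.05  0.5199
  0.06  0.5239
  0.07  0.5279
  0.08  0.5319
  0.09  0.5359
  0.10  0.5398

T = 0.25;  σ√T = 0.0600
ln(S/K) + (r + σ²/2)T = ln(326/328) + (0.02 + 0.12²/2)·0.25 = -0.0061 + 0.0068 = 0.0007
d₁ = 0.0007 / 0.0600 = 0.0114 ≈ 0.01
d₂ = d₁ − σ√T = 0.0114 − 0.0600 = -0.0486 ≈ -0.05
exp(−rT) = exp(−0.02·0.25) = 0.9950
P = 328·0.9950·N(0.05) − 326·N(-0.01) = 328·0.9950·0.5199 − 326·0.4960 = 169.6746 − 161.6960 = 7.9786

€7.98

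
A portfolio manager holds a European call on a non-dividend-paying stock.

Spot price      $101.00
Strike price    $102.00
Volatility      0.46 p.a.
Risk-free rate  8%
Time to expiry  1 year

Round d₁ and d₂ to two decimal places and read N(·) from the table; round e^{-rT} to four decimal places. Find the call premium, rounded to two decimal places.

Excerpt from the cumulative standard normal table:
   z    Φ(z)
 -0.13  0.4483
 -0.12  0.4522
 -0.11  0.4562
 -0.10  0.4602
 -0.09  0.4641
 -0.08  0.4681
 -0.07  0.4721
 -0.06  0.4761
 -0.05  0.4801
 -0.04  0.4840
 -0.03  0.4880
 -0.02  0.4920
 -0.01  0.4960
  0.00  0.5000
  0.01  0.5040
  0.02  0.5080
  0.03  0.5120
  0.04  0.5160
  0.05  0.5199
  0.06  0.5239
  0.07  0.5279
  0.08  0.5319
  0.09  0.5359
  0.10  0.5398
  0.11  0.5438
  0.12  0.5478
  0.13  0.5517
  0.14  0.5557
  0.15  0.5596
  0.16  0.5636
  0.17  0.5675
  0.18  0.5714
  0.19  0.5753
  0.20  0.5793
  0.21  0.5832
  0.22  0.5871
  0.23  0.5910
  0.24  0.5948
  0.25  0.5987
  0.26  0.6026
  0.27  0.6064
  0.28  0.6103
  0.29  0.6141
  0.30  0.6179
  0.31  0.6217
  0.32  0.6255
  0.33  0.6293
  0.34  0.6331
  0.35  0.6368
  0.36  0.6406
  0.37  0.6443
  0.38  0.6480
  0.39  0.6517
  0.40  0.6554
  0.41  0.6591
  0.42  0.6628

$21.37

T = 1;  σ√T = 0.4600
d₁ = [ln(101/102) + (0.08 + 0.46²/2)·1] / 0.4600 = [-0.0099 + 0.1858] / 0.4600 = 0.3825 which rounds to 0.38
d₂ = d₁ − σ√T = 0.3825 − 0.4600 = -0.0775 which rounds to -0.08
exp(−rT) = exp(−0.08·1) = 0.9231
N(d₁) = N(0.38) = 0.6480;  N(d₂) = N(-0.08) = 0.4681
C = 101·0.6480 − 102·0.9231·0.4681 = 65.4480 − 44.0745 = 21.3735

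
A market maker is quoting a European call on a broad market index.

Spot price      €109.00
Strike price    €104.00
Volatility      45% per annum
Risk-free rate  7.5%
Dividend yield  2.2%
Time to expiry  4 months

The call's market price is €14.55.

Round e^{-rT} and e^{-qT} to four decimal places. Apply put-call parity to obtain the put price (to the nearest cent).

€7.78

e^(−qT) = e^(−0.022·0.3333) = 0.9927;  e^(−rT) = e^(−0.075·0.3333) = 0.9753
Put-call parity: C − P = S·e^(−qT) − K·e^(−rT) = 109·0.9927 − 104·0.9753 = 108.2043 − 101.4312 = 6.7731
P = C − (C − P) = 14.55 − (6.7731) = 7.7769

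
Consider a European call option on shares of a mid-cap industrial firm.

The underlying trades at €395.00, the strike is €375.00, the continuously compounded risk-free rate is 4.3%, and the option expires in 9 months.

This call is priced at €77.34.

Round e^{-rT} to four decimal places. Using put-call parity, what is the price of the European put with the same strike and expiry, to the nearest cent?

€45.45

e^(−rT) = e^(−0.043·0.75) = 0.9683
Put-call parity: C − P = S − K·e^(−rT) = 395 − 375·0.9683 = 395 − 363.1125 = 31.8875
P = C − (C − P) = 77.34 − (31.8875) = 45.4525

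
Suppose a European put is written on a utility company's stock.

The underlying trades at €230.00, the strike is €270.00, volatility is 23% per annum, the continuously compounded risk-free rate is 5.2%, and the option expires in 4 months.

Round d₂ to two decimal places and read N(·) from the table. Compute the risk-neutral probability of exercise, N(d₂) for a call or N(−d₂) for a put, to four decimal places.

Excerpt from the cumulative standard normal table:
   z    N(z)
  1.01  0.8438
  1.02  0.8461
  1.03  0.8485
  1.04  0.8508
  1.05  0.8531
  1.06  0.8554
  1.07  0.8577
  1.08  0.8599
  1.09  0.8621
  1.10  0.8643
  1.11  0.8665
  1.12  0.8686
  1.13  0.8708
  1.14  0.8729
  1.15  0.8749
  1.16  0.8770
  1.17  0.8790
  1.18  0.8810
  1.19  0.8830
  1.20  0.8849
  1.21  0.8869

0.8729

σ√T = 0.23 × 0.5774 = 0.1328
ln(S/K) + (r + σ²/2)T = ln(230/270) + (0.052 + 0.23²/2)·0.3333 = -0.1603 + 0.0261 = -0.1342
d₁ = -0.1342 / 0.1328 = -1.0106 ≈ -1.01
d₂ = d₁ − σ√T = -1.0106 − 0.1328 = -1.1433 ≈ -1.14
Pr(exercise) under Q = N(−d₂) = N(1.14) = 0.8729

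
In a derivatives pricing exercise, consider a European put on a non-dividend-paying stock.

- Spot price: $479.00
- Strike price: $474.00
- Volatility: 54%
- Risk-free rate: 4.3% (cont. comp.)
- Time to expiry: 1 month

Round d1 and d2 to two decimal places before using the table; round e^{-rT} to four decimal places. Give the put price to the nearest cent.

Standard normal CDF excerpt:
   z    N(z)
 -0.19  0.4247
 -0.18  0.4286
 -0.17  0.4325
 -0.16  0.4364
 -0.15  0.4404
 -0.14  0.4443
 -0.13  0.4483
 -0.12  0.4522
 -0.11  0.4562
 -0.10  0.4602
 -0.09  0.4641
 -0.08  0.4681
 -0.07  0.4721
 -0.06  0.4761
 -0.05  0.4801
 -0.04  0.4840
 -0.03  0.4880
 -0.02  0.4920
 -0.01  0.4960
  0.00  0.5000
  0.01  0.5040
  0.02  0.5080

σ√T = 0.54·√0.08333 = 0.1559
d₁ = [ln(479/474) + (0.043 + ½·0.54²)·0.08333] / (σ√T) = (0.0105 + 0.0157) / 0.1559 = 0.1682 ⇒ 0.17
d₂ = 0.1682 − 0.1559 = 0.0124 ⇒ 0.01
e^(−rT) = e^(−0.043·0.08333) = 0.9964
N(−d₂) = N(-0.01) = 0.4960;  N(−d₁) = N(-0.17) = 0.4325
P = 474·0.9964·0.4960 − 479·0.4325 = 234.2576 − 207.1675 = 27.0901

$27.09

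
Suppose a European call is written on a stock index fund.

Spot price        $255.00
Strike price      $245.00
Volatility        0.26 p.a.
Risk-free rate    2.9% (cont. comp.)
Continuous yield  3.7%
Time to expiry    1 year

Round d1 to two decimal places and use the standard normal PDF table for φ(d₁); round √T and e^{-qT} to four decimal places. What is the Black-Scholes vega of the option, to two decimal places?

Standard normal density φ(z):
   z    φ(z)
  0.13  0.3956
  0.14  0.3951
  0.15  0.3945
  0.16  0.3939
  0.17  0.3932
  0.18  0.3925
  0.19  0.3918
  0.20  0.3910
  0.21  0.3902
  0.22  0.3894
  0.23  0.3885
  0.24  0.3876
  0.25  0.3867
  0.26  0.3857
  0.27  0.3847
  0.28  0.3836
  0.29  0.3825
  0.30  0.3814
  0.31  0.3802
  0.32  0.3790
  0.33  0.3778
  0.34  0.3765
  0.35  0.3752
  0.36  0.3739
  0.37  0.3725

95.03

σ√T = 0.26·√1 = 0.2600
d₁ = [ln(255/245) + (0.029 − 0.037 + ½·0.26²)·1] / (σ√T) = (0.0400 + 0.0258) / 0.2600 = 0.2531 ⇒ 0.25
√T = √1 = 1.0000
φ(d₁) = φ(0.25) = 0.3867
exp(−qT) = exp(−0.037·1) = 0.9637
vega = S·exp(−qT)·φ(d₁)·√T = 255·0.9637·0.3867·1.0000 = 95.0290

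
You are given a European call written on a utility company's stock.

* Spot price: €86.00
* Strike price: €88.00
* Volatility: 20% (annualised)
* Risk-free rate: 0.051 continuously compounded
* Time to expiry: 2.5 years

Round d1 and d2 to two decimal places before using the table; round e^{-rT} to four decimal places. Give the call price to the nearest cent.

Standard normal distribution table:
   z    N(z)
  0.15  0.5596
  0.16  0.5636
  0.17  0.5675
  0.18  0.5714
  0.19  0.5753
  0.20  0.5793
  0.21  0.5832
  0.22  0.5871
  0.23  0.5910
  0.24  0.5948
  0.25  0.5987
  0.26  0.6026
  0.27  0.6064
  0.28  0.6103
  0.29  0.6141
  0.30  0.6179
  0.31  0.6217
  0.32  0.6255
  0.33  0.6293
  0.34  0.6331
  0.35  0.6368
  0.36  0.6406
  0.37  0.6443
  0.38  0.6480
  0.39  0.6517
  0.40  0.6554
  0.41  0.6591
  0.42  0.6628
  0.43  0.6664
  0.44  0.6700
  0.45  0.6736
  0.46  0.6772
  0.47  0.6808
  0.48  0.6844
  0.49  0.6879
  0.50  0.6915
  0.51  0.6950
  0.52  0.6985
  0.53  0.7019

€15.20

σ√T = 0.2·√2.5 = 0.3162
d₁ = [ln(86/88) + (0.051 + 0.2²/2)·2.5] / 0.3162 = [-0.0230 + 0.1775] / 0.3162 = 0.4886 → 0.49
d₂ = d₁ − σ√T = 0.4886 − 0.3162 = 0.1724 → 0.17
exp(−rT) = exp(−0.051·2.5) = 0.8803
N(d₁) = N(0.49) = 0.6879;  N(d₂) = N(0.17) = 0.5675
C = 86·0.6879 − 88·0.8803·0.5675 = 59.1594 − 43.9622 = 15.1972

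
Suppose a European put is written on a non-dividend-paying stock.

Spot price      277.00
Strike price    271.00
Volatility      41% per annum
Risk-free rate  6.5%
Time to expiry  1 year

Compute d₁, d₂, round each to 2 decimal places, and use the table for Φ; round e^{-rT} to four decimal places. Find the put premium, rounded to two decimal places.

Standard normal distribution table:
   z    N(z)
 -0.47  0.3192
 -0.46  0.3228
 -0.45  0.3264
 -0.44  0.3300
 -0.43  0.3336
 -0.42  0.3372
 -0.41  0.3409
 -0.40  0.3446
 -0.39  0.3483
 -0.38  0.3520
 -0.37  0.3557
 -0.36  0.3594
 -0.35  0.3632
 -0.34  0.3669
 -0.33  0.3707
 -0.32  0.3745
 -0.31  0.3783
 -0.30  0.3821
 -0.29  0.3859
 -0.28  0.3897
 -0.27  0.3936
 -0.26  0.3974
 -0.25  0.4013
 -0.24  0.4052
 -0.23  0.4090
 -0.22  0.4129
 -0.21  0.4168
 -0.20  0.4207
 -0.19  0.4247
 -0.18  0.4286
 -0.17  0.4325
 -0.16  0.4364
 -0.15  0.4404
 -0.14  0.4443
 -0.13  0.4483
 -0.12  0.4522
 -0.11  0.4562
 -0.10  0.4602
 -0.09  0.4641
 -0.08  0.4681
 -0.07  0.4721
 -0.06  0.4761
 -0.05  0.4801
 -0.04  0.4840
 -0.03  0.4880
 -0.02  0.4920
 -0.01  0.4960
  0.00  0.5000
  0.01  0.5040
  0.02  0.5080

32.56

σ√T = 0.41 × 1.0000 = 0.4100
d₁ = [ln(277/271) + (0.065 + 0.41²/2)·1] / 0.4100 = [0.0219 + 0.1490] / 0.4100 = 0.4169 which rounds to 0.42
d₂ = d₁ − σ√T = 0.4169 − 0.4100 = 0.0069 which rounds to 0.01
exp(−rT) = exp(−0.065·1) = 0.9371
N(−d₂) = N(-0.01) = 0.4960;  N(−d₁) = N(-0.42) = 0.3372
P = 271·0.9371·0.4960 − 277·0.3372 = 125.9612 − 93.4044 = 32.5568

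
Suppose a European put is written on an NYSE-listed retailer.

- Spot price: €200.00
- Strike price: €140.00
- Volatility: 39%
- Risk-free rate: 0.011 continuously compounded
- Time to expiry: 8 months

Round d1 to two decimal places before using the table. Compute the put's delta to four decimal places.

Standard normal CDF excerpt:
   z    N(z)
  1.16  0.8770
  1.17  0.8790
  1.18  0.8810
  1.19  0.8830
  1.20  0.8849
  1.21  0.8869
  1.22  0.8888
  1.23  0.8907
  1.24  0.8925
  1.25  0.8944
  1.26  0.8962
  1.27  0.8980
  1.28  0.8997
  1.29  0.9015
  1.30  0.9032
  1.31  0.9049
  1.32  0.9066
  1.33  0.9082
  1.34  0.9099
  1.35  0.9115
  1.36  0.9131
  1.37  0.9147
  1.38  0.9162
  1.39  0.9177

-0.0968

T = 0.6667;  σ√T = 0.3184
d₁ = [ln(200/140) + (0.011 + ½·0.39²)·0.6667] / (σ√T) = (0.3567 + 0.0580) / 0.3184 = 1.3023 ⇒ 1.30
N(d₁) = N(1.30) = 0.9032
Δ_put = N(d₁) − 1 = 0.9032 − 1 = -0.0968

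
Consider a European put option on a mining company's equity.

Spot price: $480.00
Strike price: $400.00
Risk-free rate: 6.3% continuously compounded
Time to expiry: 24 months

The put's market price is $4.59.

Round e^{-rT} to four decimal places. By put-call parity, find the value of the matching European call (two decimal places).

exp(−rT) = exp(−0.063·2) = 0.8816
Put-call parity: C − P = S − K·e^(−rT) = 480 − 400·0.8816 = 480 − 352.6400 = 127.3600
C = P + (C − P) = 4.59 + (127.3600) = 131.9500

$131.95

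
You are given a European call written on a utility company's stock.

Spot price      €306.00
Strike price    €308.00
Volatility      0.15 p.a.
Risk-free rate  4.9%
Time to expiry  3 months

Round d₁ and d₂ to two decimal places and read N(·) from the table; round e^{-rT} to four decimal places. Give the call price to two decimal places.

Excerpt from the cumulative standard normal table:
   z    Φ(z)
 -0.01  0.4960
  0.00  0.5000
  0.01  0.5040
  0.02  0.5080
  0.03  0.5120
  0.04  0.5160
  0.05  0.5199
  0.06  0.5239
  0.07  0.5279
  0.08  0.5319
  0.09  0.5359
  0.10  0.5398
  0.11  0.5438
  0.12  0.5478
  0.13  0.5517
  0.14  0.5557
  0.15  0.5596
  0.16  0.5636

σ√T = 0.15·√0.25 = 0.0750
d₁ = [ln(306/308) + (0.049 + 0.15²/2)·0.25] / 0.0750 = [-0.0065 + 0.0151] / 0.0750 = 0.1140 ≈ 0.11
d₂ = d₁ − σ√T = 0.1140 − 0.0750 = 0.0390 ≈ 0.04
e^(−rT) = e^(−0.049·0.25) = 0.9878
N(d₁) = N(0.11) = 0.5438;  N(d₂) = N(0.04) = 0.5160
C = 306·0.5438 − 308·0.9878·0.5160 = 166.4028 − 156.9891 = 9.4137

€9.41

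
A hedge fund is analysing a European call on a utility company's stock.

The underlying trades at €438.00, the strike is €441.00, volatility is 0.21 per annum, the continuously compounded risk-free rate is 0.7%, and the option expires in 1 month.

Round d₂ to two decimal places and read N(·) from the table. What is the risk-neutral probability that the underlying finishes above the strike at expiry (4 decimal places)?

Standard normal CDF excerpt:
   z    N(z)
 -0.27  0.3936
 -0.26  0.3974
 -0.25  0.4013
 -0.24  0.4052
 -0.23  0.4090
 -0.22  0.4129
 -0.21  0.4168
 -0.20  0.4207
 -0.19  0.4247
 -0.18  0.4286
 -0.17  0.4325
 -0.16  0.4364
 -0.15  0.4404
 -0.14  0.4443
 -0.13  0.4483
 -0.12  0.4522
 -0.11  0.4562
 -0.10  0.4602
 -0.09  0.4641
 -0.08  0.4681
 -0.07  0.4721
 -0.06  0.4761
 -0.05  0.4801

0.4483

T = 0.08333;  σ√T = 0.0606
d₁ = [ln(438/441) + (0.007 + 0.21²/2)·0.08333] / 0.0606 = [-0.0068 + 0.0024] / 0.0606 = -0.0727 ⇒ -0.07
d₂ = d₁ − σ√T = -0.0727 − 0.0606 = -0.1333 ⇒ -0.13
Pr(exercise) under Q = N(d₂) = 0.4483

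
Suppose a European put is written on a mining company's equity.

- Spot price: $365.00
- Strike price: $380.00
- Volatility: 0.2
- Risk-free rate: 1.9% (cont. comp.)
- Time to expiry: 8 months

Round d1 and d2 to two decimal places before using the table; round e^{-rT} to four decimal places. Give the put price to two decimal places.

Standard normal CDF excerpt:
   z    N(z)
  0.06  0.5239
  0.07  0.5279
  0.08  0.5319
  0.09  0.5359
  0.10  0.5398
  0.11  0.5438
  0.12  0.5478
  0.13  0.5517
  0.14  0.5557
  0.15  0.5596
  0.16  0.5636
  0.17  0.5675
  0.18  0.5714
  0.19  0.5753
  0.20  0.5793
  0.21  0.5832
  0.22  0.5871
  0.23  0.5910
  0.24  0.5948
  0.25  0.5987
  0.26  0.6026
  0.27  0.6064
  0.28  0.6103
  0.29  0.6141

$29.04

σ√T = 0.2 × 0.8165 = 0.1633
d₁ = [ln(365/380) + (0.019 + ½·0.2²)·0.6667] / (σ√T) = (-0.0403 + 0.0260) / 0.1633 = -0.0874 → -0.09
d₂ = -0.0874 − 0.1633 = -0.2507 → -0.25
exp(−rT) = exp(−0.019·0.6667) = 0.9874
N(−d₂) = N(0.25) = 0.5987;  N(−d₁) = N(0.09) = 0.5359
P = 380·0.9874·0.5987 − 365·0.5359 = 224.6394 − 195.6035 = 29.0359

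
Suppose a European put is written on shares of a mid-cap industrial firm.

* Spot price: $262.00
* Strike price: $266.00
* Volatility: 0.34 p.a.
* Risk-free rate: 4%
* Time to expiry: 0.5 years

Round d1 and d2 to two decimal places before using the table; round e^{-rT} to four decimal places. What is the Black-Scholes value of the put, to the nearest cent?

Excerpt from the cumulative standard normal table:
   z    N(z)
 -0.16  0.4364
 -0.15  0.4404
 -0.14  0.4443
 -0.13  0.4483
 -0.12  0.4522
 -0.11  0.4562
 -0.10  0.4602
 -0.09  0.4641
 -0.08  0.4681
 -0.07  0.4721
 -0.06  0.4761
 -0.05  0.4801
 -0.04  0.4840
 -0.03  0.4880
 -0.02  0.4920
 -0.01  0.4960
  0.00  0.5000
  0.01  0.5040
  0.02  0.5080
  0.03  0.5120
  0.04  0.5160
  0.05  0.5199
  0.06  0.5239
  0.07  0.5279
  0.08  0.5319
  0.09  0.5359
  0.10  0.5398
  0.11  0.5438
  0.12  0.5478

$24.34

T = 0.5;  σ√T = 0.2404
ln(S/K) + (r + σ²/2)T = ln(262/266) + (0.04 + 0.34²/2)·0.5 = -0.0152 + 0.0489 = 0.0337
d₁ = 0.0337 / 0.2404 = 0.1404 which rounds to 0.14
d₂ = d₁ − σ√T = 0.1404 − 0.2404 = -0.1000 which rounds to -0.10
e^(−rT) = e^(−0.04·0.5) = 0.9802
N(−d₂) = N(0.10) = 0.5398;  N(−d₁) = N(-0.14) = 0.4443
P = 266·0.9802·0.5398 − 262·0.4443 = 140.7438 − 116.4066 = 24.3372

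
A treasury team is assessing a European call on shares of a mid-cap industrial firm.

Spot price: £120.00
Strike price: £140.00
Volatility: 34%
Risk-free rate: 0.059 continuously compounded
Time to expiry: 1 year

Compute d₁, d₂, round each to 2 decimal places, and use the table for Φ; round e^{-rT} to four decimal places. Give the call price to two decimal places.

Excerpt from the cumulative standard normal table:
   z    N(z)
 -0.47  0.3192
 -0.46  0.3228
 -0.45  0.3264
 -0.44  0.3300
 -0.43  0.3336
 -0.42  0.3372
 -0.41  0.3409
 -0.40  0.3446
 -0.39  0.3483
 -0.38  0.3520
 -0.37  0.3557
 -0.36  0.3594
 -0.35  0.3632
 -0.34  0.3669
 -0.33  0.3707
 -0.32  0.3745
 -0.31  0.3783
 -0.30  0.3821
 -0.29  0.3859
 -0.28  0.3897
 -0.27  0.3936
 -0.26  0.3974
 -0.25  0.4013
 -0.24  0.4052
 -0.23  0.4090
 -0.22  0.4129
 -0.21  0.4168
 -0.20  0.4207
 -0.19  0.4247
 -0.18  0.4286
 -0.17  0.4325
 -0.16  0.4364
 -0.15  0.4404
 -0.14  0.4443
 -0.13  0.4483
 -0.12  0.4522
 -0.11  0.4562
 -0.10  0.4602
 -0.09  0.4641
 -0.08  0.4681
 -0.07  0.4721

σ√T = 0.34·√1 = 0.3400
d₁ = [ln(120/140) + (0.059 + 0.34²/2)·1] / 0.3400 = [-0.1542 + 0.1168] / 0.3400 = -0.1099 → -0.11
d₂ = d₁ − σ√T = -0.1099 − 0.3400 = -0.4499 → -0.45
exp(−rT) = exp(−0.059·1) = 0.9427
C = 120·N(-0.11) − 140·0.9427·N(-0.45) = 120·0.4562 − 140·0.9427·0.3264 = 54.7440 − 43.0776 = 11.6664

£11.67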